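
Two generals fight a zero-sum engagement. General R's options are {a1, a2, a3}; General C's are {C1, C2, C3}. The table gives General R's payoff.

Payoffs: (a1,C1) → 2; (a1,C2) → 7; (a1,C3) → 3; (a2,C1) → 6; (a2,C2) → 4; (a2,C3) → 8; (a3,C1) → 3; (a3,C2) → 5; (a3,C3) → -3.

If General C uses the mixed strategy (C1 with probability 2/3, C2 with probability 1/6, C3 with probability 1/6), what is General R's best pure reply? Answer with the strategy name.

a2

Expected payoff of a1: (2/3)·2 + (1/6)·7 + (1/6)·3 = 3.
Expected payoff of a2: (2/3)·6 + (1/6)·4 + (1/6)·8 = 6.
Expected payoff of a3: (2/3)·3 + (1/6)·5 + (1/6)·(-3) = 7/3.
The largest is 6, so General R's best response is a2.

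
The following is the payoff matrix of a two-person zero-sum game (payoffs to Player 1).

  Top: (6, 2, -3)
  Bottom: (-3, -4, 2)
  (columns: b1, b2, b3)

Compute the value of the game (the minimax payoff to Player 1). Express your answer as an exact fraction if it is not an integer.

Row minima: Top → -3, Bottom → -4; maximin = -3.
Column maxima: b1 → 6, b2 → 2, b3 → 2; minimax = 2.
-3 ≠ 2, so there is no saddle point; optimal play is mixed.
b1 is strictly dominated by b2 (it gives Player 1 strictly more in every row), so Player 2 never plays it.
On the remaining 2×2 (Top, Bottom vs b2, b3):
Let Player 1 play Top with probability p. Expected payoff against b2: 2p + (-4)(1−p) = 6p − 4; against b3: (-3)p + 2(1−p) = −5p + 2.
Setting these equal: 6p − 4 = −5p + 2 ⇒ 11p = 6 ⇒ p = 6/11, and the value is (6)·(6/11) − 4 = -8/11.
For Player 2: with q = P(b2), equating Top's and Bottom's payoffs gives 5q − 3 = −6q + 2 ⇒ q = 5/11.

-8/11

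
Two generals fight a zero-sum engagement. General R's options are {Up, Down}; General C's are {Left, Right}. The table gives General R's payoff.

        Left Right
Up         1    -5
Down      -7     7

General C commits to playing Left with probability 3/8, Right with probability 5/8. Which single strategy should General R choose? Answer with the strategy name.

Down

Expected payoff of Up: (3/8)·1 + (5/8)·(-5) = -11/4.
Expected payoff of Down: (3/8)·(-7) + (5/8)·7 = 7/4.
The largest is 7/4, so General R's best response is Down.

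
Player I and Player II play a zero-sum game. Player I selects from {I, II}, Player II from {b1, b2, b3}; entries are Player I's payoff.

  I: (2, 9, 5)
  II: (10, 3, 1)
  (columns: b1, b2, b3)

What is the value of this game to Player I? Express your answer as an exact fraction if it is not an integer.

Row minima: I → 2, II → 1; maximin = 2.
Column maxima: b1 → 10, b2 → 9, b3 → 5; minimax = 5.
2 ≠ 5, so there is no saddle point; optimal play is mixed.
b2 is strictly dominated by b3 (it gives Player I strictly more in every row), so Player II never plays it.
On the remaining 2×2 (I, II vs b1, b3):
Let Player I play I with probability p. Expected payoff against b1: 2p + 10(1−p) = −8p + 10; against b3: 5p + 1(1−p) = 4p + 1.
Setting these equal: −8p + 10 = 4p + 1 ⇒ −12p = -9 ⇒ p = 3/4, and the value is (-8)·(3/4) + 10 = 4.
For Player II: with q = P(b1), equating I's and II's payoffs gives −3q + 5 = 9q + 1 ⇒ q = 1/3.

4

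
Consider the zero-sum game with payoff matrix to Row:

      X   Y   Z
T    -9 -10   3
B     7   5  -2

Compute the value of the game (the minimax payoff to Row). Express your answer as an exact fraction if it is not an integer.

Row minima: T → -10, B → -2; maximin = -2.
Column maxima: X → 7, Y → 5, Z → 3; minimax = 3.
-2 ≠ 3, so there is no saddle point; optimal play is mixed.
X is strictly dominated by Y (it gives Row strictly more in every row), so Column never plays it.
On the remaining 2×2 (T, B vs Y, Z):
Let Row play T with probability p. Expected payoff against Y: (-10)p + 5(1−p) = −15p + 5; against Z: 3p + (-2)(1−p) = 5p − 2.
Setting these equal: −15p + 5 = 5p − 2 ⇒ −20p = -7 ⇒ p = 7/20, and the value is (-15)·(7/20) + 5 = -1/4.
For Column: with q = P(Y), equating T's and B's payoffs gives −13q + 3 = 7q − 2 ⇒ q = 1/4.

-1/4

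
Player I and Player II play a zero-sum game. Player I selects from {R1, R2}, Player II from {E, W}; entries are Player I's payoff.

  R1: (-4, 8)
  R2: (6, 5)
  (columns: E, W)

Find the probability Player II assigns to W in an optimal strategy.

Row minima: R1 → -4, R2 → 5; maximin = 5.
Column maxima: E → 6, W → 8; minimax = 6.
5 ≠ 6, so there is no saddle point; optimal play is mixed.
Let Player I play R1 with probability p. Expected payoff against E: (-4)p + 6(1−p) = −10p + 6; against W: 8p + 5(1−p) = 3p + 5.
Setting these equal: −10p + 6 = 3p + 5 ⇒ −13p = -1 ⇒ p = 1/13, and the value is (-10)·(1/13) + 6 = 68/13.
For Player II: with q = P(E), equating R1's and R2's payoffs gives −12q + 8 = q + 5 ⇒ q = 3/13.

10/13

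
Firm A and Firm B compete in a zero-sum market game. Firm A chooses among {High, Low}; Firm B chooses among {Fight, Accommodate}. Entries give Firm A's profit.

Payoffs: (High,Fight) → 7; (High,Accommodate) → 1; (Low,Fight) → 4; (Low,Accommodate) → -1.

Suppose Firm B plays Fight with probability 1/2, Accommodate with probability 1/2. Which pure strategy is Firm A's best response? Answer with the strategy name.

High

Expected payoff of High: (1/2)·7 + (1/2)·1 = 4.
Expected payoff of Low: (1/2)·4 + (1/2)·(-1) = 3/2.
The largest is 4, so Firm A's best response is High.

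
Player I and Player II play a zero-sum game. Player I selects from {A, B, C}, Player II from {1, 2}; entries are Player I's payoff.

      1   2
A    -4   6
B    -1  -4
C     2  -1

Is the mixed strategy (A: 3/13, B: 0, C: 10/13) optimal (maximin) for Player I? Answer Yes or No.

Against 1 this mix gives (3/13)·(-4) + (10/13)·2 = 8/13.
Against 2 this mix gives (3/13)·6 + (10/13)·(-1) = 8/13.
All of Player II's active replies (1, 2) yield 8/13, and no column does worse for Player I. The mix makes Player II indifferent and guarantees 8/13, so it is optimal.

Yes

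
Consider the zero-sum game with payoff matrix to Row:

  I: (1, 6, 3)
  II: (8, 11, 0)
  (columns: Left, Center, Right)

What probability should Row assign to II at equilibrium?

Row minima: I → 1, II → 0; maximin = 1.
Column maxima: Left → 8, Center → 11, Right → 3; minimax = 3.
1 ≠ 3, so there is no saddle point; optimal play is mixed.
Center is strictly dominated by Left (it gives Row strictly more in every row), so Column never plays it.
On the remaining 2×2 (I, II vs Left, Right):
Let Row play I with probability p. Expected payoff against Left: 1p + 8(1−p) = −7p + 8; against Right: 3p + 0(1−p) = 3p.
Setting these equal: −7p + 8 = 3p ⇒ −10p = -8 ⇒ p = 4/5, and the value is (-7)·(4/5) + 8 = 12/5.
For Column: with q = P(Left), equating I's and II's payoffs gives −2q + 3 = 8q ⇒ q = 3/10.

1/5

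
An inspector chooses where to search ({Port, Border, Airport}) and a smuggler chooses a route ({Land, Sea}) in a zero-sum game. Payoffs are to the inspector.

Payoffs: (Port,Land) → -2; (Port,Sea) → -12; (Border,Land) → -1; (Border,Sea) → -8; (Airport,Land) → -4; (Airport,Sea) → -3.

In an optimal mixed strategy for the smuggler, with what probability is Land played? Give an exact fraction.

Row minima: Port → -12, Border → -8, Airport → -4; maximin = -4.
Column maxima: Land → -1, Sea → -3; minimax = -3.
-4 ≠ -3, so there is no saddle point; optimal play is mixed.
Port is strictly dominated by Border, so the inspector never plays it.
On the remaining 2×2 (Border, Airport vs Land, Sea):
Let the inspector play Border with probability p. Expected payoff against Land: (-1)p + (-4)(1−p) = 3p − 4; against Sea: (-8)p + (-3)(1−p) = −5p − 3.
Setting these equal: 3p − 4 = −5p − 3 ⇒ 8p = 1 ⇒ p = 1/8, and the value is (3)·(1/8) − 4 = -29/8.
For the smuggler: with q = P(Land), equating Border's and Airport's payoffs gives 7q − 8 = −q − 3 ⇒ q = 5/8.

5/8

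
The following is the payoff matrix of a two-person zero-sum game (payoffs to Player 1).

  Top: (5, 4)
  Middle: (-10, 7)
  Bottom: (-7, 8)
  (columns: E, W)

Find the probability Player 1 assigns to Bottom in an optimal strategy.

Row minima: Top → 4, Middle → -10, Bottom → -7; maximin = 4.
Column maxima: E → 5, W → 8; minimax = 5.
4 ≠ 5, so there is no saddle point; optimal play is mixed.
Middle is strictly dominated by Bottom, so Player 1 never plays it.
On the remaining 2×2 (Top, Bottom vs E, W):
Let Player 1 play Top with probability p. Expected payoff against E: 5p + (-7)(1−p) = 12p − 7; against W: 4p + 8(1−p) = −4p + 8.
Setting these equal: 12p − 7 = −4p + 8 ⇒ 16p = 15 ⇒ p = 15/16, and the value is (12)·(15/16) − 7 = 17/4.
For Player 2: with q = P(E), equating Top's and Bottom's payoffs gives q + 4 = −15q + 8 ⇒ q = 1/4.

1/16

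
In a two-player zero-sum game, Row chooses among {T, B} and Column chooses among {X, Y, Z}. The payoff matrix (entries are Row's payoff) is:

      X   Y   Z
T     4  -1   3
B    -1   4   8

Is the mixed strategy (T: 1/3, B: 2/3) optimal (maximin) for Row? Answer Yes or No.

Against X this mix gives (1/3)·4 + (2/3)·(-1) = 2/3.
Against Y this mix gives (1/3)·(-1) + (2/3)·4 = 7/3.
Against Z this mix gives (1/3)·3 + (2/3)·8 = 19/3.
Column will play X, holding Row to 2/3. Shifting weight toward the row that does better against X would raise this floor (the equalizing mix achieves 3/2 against both X and Y), so the proposed strategy is not optimal.

No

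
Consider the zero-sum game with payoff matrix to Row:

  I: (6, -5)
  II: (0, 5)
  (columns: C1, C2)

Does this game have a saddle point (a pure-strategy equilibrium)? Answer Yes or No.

Row minima: I → -5, II → 0; maximin = 0.
Column maxima: C1 → 6, C2 → 5; minimax = 5.
0 ≠ 5, so no pure-strategy equilibrium exists.

No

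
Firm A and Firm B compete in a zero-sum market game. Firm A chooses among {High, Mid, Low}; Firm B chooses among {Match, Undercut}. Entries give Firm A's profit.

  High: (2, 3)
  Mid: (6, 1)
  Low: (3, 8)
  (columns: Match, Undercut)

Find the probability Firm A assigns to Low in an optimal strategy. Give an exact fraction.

Row minima: High → 2, Mid → 1, Low → 3; maximin = 3.
Column maxima: Match → 6, Undercut → 8; minimax = 6.
3 ≠ 6, so there is no saddle point; optimal play is mixed.
High is strictly dominated by Low, so Firm A never plays it.
On the remaining 2×2 (Mid, Low vs Match, Undercut):
Let Firm A play Mid with probability p. Expected payoff against Match: 6p + 3(1−p) = 3p + 3; against Undercut: 1p + 8(1−p) = −7p + 8.
Setting these equal: 3p + 3 = −7p + 8 ⇒ 10p = 5 ⇒ p = 1/2, and the value is (3)·(1/2) + 3 = 9/2.
For Firm B: with q = P(Match), equating Mid's and Low's payoffs gives 5q + 1 = −5q + 8 ⇒ q = 7/10.

1/2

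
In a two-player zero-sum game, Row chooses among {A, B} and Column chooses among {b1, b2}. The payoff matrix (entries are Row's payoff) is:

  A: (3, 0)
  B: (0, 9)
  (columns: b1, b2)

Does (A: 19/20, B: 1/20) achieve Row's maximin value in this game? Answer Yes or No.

Against b1 this mix gives (19/20)·3 + (1/20)·0 = 57/20.
Against b2 this mix gives (19/20)·0 + (1/20)·9 = 9/20.
Column will play b2, holding Row to 9/20. Shifting weight toward the row that does better against b2 would raise this floor (the equalizing mix achieves 9/4 against both b2 and b1), so the proposed strategy is not optimal.

No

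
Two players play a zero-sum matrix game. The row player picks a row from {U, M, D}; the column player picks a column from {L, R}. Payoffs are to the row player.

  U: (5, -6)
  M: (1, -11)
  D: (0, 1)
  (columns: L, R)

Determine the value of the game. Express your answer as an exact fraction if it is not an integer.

Row minima: U → -6, M → -11, D → 0; maximin = 0.
Column maxima: L → 5, R → 1; minimax = 1.
0 ≠ 1, so there is no saddle point; optimal play is mixed.
M is strictly dominated by U, so the row player never plays it.
On the remaining 2×2 (U, D vs L, R):
Let the row player play U with probability p. Expected payoff against L: 5p + 0(1−p) = 5p; against R: (-6)p + 1(1−p) = −7p + 1.
Setting these equal: 5p = −7p + 1 ⇒ 12p = 1 ⇒ p = 1/12, and the value is (5)·(1/12) = 5/12.
For the column player: with q = P(L), equating U's and D's payoffs gives 11q − 6 = −q + 1 ⇒ q = 7/12.

5/12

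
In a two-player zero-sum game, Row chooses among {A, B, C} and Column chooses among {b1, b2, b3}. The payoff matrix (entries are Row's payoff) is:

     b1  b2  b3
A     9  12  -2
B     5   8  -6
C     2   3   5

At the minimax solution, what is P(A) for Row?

Row minima: A → -2, B → -6, C → 2; maximin = 2.
Column maxima: b1 → 9, b2 → 12, b3 → 5; minimax = 5.
2 ≠ 5, so there is no saddle point; optimal play is mixed.
B is strictly dominated by A, so Row never plays it.
b2 is strictly dominated by b1 (it gives Row strictly more in every row), so Column never plays it.
On the remaining 2×2 (A, C vs b1, b3):
Let Row play A with probability p. Expected payoff against b1: 9p + 2(1−p) = 7p + 2; against b3: (-2)p + 5(1−p) = −7p + 5.
Setting these equal: 7p + 2 = −7p + 5 ⇒ 14p = 3 ⇒ p = 3/14, and the value is (7)·(3/14) + 2 = 7/2.
For Column: with q = P(b1), equating A's and C's payoffs gives 11q − 2 = −3q + 5 ⇒ q = 1/2.

3/14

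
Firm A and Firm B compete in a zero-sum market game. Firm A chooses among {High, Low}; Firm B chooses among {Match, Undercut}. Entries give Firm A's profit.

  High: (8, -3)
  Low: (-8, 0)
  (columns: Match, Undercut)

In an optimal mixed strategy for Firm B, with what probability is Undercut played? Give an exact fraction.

Row minima: High → -3, Low → -8; maximin = -3.
Column maxima: Match → 8, Undercut → 0; minimax = 0.
-3 ≠ 0, so there is no saddle point; optimal play is mixed.
Let Firm A play High with probability p. Expected payoff against Match: 8p + (-8)(1−p) = 16p − 8; against Undercut: (-3)p + 0(1−p) = −3p.
Setting these equal: 16p − 8 = −3p ⇒ 19p = 8 ⇒ p = 8/19, and the value is (16)·(8/19) − 8 = -24/19.
For Firm B: with q = P(Match), equating High's and Low's payoffs gives 11q − 3 = −8q ⇒ q = 3/19.

16/19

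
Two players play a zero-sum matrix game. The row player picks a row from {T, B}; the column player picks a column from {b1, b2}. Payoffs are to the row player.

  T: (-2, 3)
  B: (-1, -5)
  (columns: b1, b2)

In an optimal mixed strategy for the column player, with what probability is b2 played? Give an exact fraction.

Row minima: T → -2, B → -5; maximin = -2.
Column maxima: b1 → -1, b2 → 3; minimax = -1.
-2 ≠ -1, so there is no saddle point; optimal play is mixed.
Let the row player play T with probability p. Expected payoff against b1: (-2)p + (-1)(1−p) = −p − 1; against b2: 3p + (-5)(1−p) = 8p − 5.
Setting these equal: −p − 1 = 8p − 5 ⇒ −9p = -4 ⇒ p = 4/9, and the value is (-1)·(4/9) − 1 = -13/9.
For the column player: with q = P(b1), equating T's and B's payoffs gives −5q + 3 = 4q − 5 ⇒ q = 8/9.

1/9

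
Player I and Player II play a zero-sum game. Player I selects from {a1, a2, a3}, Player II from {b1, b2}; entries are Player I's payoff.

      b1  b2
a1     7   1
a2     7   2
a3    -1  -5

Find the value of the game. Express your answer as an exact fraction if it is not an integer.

2

Row minima: a1 → 1, a2 → 2, a3 → -5; maximin = 2.
Column maxima: b1 → 7, b2 → 2; minimax = 2.
Since maximin = minimax = 2, there is a saddle point and the value is 2.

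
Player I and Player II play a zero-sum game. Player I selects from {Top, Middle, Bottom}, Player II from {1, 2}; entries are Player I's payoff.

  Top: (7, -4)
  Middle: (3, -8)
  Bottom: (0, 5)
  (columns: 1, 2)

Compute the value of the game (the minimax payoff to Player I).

Row minima: Top → -4, Middle → -8, Bottom → 0; maximin = 0.
Column maxima: 1 → 7, 2 → 5; minimax = 5.
0 ≠ 5, so there is no saddle point; optimal play is mixed.
Middle is strictly dominated by Top, so Player I never plays it.
On the remaining 2×2 (Top, Bottom vs 1, 2):
Let Player I play Top with probability p. Expected payoff against 1: 7p + 0(1−p) = 7p; against 2: (-4)p + 5(1−p) = −9p + 5.
Setting these equal: 7p = −9p + 5 ⇒ 16p = 5 ⇒ p = 5/16, and the value is (7)·(5/16) = 35/16.
For Player II: with q = P(1), equating Top's and Bottom's payoffs gives 11q − 4 = −5q + 5 ⇒ q = 9/16.

35/16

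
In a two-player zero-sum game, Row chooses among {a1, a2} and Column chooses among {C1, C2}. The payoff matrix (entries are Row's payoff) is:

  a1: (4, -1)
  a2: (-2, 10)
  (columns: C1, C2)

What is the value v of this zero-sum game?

38/17

Row minima: a1 → -1, a2 → -2; maximin = -1.
Column maxima: C1 → 4, C2 → 10; minimax = 4.
-1 ≠ 4, so there is no saddle point; optimal play is mixed.
Let Row play a1 with probability p. Expected payoff against C1: 4p + (-2)(1−p) = 6p − 2; against C2: (-1)p + 10(1−p) = −11p + 10.
Setting these equal: 6p − 2 = −11p + 10 ⇒ 17p = 12 ⇒ p = 12/17, and the value is (6)·(12/17) − 2 = 38/17.
For Column: with q = P(C1), equating a1's and a2's payoffs gives 5q − 1 = −12q + 10 ⇒ q = 11/17.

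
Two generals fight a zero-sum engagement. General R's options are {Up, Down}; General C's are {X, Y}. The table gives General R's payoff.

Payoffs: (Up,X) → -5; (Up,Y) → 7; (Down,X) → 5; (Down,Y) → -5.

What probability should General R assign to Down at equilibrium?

Row minima: Up → -5, Down → -5; maximin = -5.
Column maxima: X → 5, Y → 7; minimax = 5.
-5 ≠ 5, so there is no saddle point; optimal play is mixed.
Let General R play Up with probability p. Expected payoff against X: (-5)p + 5(1−p) = −10p + 5; against Y: 7p + (-5)(1−p) = 12p − 5.
Setting these equal: −10p + 5 = 12p − 5 ⇒ −22p = -10 ⇒ p = 5/11, and the value is (-10)·(5/11) + 5 = 5/11.
For General C: with q = P(X), equating Up's and Down's payoffs gives −12q + 7 = 10q − 5 ⇒ q = 6/11.

6/11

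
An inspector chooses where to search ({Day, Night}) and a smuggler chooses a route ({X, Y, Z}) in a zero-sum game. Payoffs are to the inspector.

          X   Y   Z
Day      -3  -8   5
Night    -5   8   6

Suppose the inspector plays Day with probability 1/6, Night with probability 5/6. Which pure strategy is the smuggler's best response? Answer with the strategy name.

X

If the smuggler plays X, the inspector's expected payoff is (1/6)·(-3) + (5/6)·(-5) = -14/3.
If the smuggler plays Y, the inspector's expected payoff is (1/6)·(-8) + (5/6)·8 = 16/3.
If the smuggler plays Z, the inspector's expected payoff is (1/6)·5 + (5/6)·6 = 35/6.
The smuggler minimizes the inspector's payoff; the smallest is -14/3, so the best response is X.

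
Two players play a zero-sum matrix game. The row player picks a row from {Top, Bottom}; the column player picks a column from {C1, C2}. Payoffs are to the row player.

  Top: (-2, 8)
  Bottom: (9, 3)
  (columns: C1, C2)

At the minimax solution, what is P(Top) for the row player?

3/8

Row minima: Top → -2, Bottom → 3; maximin = 3.
Column maxima: C1 → 9, C2 → 8; minimax = 8.
3 ≠ 8, so there is no saddle point; optimal play is mixed.
Let the row player play Top with probability p. Expected payoff against C1: (-2)p + 9(1−p) = −11p + 9; against C2: 8p + 3(1−p) = 5p + 3.
Setting these equal: −11p + 9 = 5p + 3 ⇒ −16p = -6 ⇒ p = 3/8, and the value is (-11)·(3/8) + 9 = 39/8.
For the column player: with q = P(C1), equating Top's and Bottom's payoffs gives −10q + 8 = 6q + 3 ⇒ q = 5/16.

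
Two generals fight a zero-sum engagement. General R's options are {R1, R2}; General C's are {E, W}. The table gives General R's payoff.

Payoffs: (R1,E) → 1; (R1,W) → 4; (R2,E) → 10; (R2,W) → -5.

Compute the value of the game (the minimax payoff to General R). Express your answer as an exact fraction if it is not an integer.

Row minima: R1 → 1, R2 → -5; maximin = 1.
Column maxima: E → 10, W → 4; minimax = 4.
1 ≠ 4, so there is no saddle point; optimal play is mixed.
Let General R play R1 with probability p. Expected payoff against E: 1p + 10(1−p) = −9p + 10; against W: 4p + (-5)(1−p) = 9p − 5.
Setting these equal: −9p + 10 = 9p − 5 ⇒ −18p = -15 ⇒ p = 5/6, and the value is (-9)·(5/6) + 10 = 5/2.
For General C: with q = P(E), equating R1's and R2's payoffs gives −3q + 4 = 15q − 5 ⇒ q = 1/2.

5/2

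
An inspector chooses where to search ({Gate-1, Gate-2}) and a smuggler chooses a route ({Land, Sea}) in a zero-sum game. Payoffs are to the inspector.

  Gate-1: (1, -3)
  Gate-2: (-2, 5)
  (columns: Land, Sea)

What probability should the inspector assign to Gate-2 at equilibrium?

Row minima: Gate-1 → -3, Gate-2 → -2; maximin = -2.
Column maxima: Land → 1, Sea → 5; minimax = 1.
-2 ≠ 1, so there is no saddle point; optimal play is mixed.
Let the inspector play Gate-1 with probability p. Expected payoff against Land: 1p + (-2)(1−p) = 3p − 2; against Sea: (-3)p + 5(1−p) = −8p + 5.
Setting these equal: 3p − 2 = −8p + 5 ⇒ 11p = 7 ⇒ p = 7/11, and the value is (3)·(7/11) − 2 = -1/11.
For the smuggler: with q = P(Land), equating Gate-1's and Gate-2's payoffs gives 4q − 3 = −7q + 5 ⇒ q = 8/11.

4/11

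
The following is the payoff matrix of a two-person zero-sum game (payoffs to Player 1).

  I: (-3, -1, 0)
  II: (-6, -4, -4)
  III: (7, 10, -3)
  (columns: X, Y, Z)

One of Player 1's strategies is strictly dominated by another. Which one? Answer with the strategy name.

II

I gives a strictly higher payoff than II against every column: -3 > -6, -1 > -4, 0 > -4.
So II is strictly dominated and Player 1 never plays it.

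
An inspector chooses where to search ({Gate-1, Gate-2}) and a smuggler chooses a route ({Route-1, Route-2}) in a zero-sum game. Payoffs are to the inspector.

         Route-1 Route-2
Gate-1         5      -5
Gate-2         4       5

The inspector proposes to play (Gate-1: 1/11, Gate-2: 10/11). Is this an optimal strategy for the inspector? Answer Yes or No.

Yes

Against Route-1 this mix gives (1/11)·5 + (10/11)·4 = 45/11.
Against Route-2 this mix gives (1/11)·(-5) + (10/11)·5 = 45/11.
All of the smuggler's active replies (Route-1, Route-2) yield 45/11, and no column does worse for the inspector. The mix makes the smuggler indifferent and guarantees 45/11, so it is optimal.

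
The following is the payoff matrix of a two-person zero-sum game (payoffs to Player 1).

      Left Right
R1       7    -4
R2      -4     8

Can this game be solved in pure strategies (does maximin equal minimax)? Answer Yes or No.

No

Row minima: R1 → -4, R2 → -4; maximin = -4.
Column maxima: Left → 7, Right → 8; minimax = 7.
-4 ≠ 7, so no pure-strategy equilibrium exists.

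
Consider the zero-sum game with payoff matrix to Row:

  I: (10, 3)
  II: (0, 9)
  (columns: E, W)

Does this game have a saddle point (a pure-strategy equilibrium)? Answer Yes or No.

Row minima: I → 3, II → 0; maximin = 3.
Column maxima: E → 10, W → 9; minimax = 9.
3 ≠ 9, so no pure-strategy equilibrium exists.

No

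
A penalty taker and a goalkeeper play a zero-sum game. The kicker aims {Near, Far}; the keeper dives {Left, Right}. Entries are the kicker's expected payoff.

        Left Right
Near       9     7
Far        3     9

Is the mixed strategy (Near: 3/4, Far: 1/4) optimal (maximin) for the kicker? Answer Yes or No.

Against Left this mix gives (3/4)·9 + (1/4)·3 = 15/2.
Against Right this mix gives (3/4)·7 + (1/4)·9 = 15/2.
All of the keeper's active replies (Left, Right) yield 15/2, and no column does worse for the kicker. The mix makes the keeper indifferent and guarantees 15/2, so it is optimal.

Yes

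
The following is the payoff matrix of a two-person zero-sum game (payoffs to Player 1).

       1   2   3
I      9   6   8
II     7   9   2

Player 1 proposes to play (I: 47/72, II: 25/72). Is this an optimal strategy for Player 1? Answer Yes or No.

No

Against 1 this mix gives (47/72)·9 + (25/72)·7 = 299/36.
Against 2 this mix gives (47/72)·6 + (25/72)·9 = 169/24.
Against 3 this mix gives (47/72)·8 + (25/72)·2 = 71/12.
Player 2 will play 3, holding Player 1 to 71/12. Shifting weight toward the row that does better against 3 would raise this floor (the equalizing mix achieves 20/3 against both 3 and 2), so the proposed strategy is not optimal.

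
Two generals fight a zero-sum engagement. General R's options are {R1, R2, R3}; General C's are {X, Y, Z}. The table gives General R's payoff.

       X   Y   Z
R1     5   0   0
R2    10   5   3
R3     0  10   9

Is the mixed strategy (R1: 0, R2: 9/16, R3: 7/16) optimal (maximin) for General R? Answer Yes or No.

Yes

Against X this mix gives (9/16)·10 + (7/16)·0 = 45/8.
Against Y this mix gives (9/16)·5 + (7/16)·10 = 115/16.
Against Z this mix gives (9/16)·3 + (7/16)·9 = 45/8.
All of General C's active replies (X, Z) yield 45/8, and no column does worse for General R. The mix makes General C indifferent and guarantees 45/8, so it is optimal.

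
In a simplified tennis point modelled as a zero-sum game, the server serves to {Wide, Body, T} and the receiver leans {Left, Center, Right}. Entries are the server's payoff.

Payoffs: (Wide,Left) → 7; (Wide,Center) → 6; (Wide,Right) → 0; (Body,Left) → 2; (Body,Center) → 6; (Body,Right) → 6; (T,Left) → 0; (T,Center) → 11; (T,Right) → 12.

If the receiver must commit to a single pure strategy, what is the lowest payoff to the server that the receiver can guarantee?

7

Column maxima: Left → 7, Center → 11, Right → 12.
The smallest of these is 7.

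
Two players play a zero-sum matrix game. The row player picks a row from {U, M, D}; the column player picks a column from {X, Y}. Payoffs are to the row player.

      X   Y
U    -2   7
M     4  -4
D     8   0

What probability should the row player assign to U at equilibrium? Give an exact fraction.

Row minima: U → -2, M → -4, D → 0; maximin = 0.
Column maxima: X → 8, Y → 7; minimax = 7.
0 ≠ 7, so there is no saddle point; optimal play is mixed.
M is strictly dominated by D, so the row player never plays it.
On the remaining 2×2 (U, D vs X, Y):
Let the row player play U with probability p. Expected payoff against X: (-2)p + 8(1−p) = −10p + 8; against Y: 7p + 0(1−p) = 7p.
Setting these equal: −10p + 8 = 7p ⇒ −17p = -8 ⇒ p = 8/17, and the value is (-10)·(8/17) + 8 = 56/17.
For the column player: with q = P(X), equating U's and D's payoffs gives −9q + 7 = 8q ⇒ q = 7/17.

8/17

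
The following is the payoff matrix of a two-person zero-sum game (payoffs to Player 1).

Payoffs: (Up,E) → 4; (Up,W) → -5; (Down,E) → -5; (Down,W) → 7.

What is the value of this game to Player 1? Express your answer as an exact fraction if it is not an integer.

Row minima: Up → -5, Down → -5; maximin = -5.
Column maxima: E → 4, W → 7; minimax = 4.
-5 ≠ 4, so there is no saddle point; optimal play is mixed.
Let Player 1 play Up with probability p. Expected payoff against E: 4p + (-5)(1−p) = 9p − 5; against W: (-5)p + 7(1−p) = −12p + 7.
Setting these equal: 9p − 5 = −12p + 7 ⇒ 21p = 12 ⇒ p = 4/7, and the value is (9)·(4/7) − 5 = 1/7.
For Player 2: with q = P(E), equating Up's and Down's payoffs gives 9q − 5 = −12q + 7 ⇒ q = 4/7.

1/7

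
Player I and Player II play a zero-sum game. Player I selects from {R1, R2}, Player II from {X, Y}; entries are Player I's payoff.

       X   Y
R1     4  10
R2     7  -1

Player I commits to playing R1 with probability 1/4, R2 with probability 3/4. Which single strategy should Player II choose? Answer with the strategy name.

Y

If Player II plays X, Player I's expected payoff is (1/4)·4 + (3/4)·7 = 25/4.
If Player II plays Y, Player I's expected payoff is (1/4)·10 + (3/4)·(-1) = 7/4.
Player II minimizes Player I's payoff; the smallest is 7/4, so the best response is Y.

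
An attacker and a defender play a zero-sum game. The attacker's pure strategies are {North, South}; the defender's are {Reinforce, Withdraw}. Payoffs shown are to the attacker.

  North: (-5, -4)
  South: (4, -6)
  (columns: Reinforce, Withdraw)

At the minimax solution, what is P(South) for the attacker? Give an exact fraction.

Row minima: North → -5, South → -6; maximin = -5.
Column maxima: Reinforce → 4, Withdraw → -4; minimax = -4.
-5 ≠ -4, so there is no saddle point; optimal play is mixed.
Let the attacker play North with probability p. Expected payoff against Reinforce: (-5)p + 4(1−p) = −9p + 4; against Withdraw: (-4)p + (-6)(1−p) = 2p − 6.
Setting these equal: −9p + 4 = 2p − 6 ⇒ −11p = -10 ⇒ p = 10/11, and the value is (-9)·(10/11) + 4 = -46/11.
For the defender: with q = P(Reinforce), equating North's and South's payoffs gives −q − 4 = 10q − 6 ⇒ q = 2/11.

1/11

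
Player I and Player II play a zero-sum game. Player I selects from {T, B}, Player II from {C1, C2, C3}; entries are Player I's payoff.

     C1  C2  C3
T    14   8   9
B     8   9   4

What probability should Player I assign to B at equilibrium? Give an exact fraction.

1/6

Row minima: T → 8, B → 4; maximin = 8.
Column maxima: C1 → 14, C2 → 9, C3 → 9; minimax = 9.
8 ≠ 9, so there is no saddle point; optimal play is mixed.
C1 is strictly dominated by C3 (it gives Player I strictly more in every row), so Player II never plays it.
On the remaining 2×2 (T, B vs C2, C3):
Let Player I play T with probability p. Expected payoff against C2: 8p + 9(1−p) = −p + 9; against C3: 9p + 4(1−p) = 5p + 4.
Setting these equal: −p + 9 = 5p + 4 ⇒ −6p = -5 ⇒ p = 5/6, and the value is (-1)·(5/6) + 9 = 49/6.
For Player II: with q = P(C2), equating T's and B's payoffs gives −q + 9 = 5q + 4 ⇒ q = 5/6.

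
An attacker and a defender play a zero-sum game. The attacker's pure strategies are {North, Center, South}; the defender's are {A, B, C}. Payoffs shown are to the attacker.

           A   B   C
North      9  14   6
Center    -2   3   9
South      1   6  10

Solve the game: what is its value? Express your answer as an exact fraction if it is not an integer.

7

Row minima: North → 6, Center → -2, South → 1; maximin = 6.
Column maxima: A → 9, B → 14, C → 10; minimax = 9.
6 ≠ 9, so there is no saddle point; optimal play is mixed.
Center is strictly dominated by South, so the attacker never plays it.
B is strictly dominated by A (it gives the attacker strictly more in every row), so the defender never plays it.
On the remaining 2×2 (North, South vs A, C):
Let the attacker play North with probability p. Expected payoff against A: 9p + 1(1−p) = 8p + 1; against C: 6p + 10(1−p) = −4p + 10.
Setting these equal: 8p + 1 = −4p + 10 ⇒ 12p = 9 ⇒ p = 3/4, and the value is (8)·(3/4) + 1 = 7.
For the defender: with q = P(A), equating North's and South's payoffs gives 3q + 6 = −9q + 10 ⇒ q = 1/3.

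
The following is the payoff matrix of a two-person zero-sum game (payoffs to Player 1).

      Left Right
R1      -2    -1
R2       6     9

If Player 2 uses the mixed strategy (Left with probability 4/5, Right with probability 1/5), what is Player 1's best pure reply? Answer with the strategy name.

R2

Expected payoff of R1: (4/5)·(-2) + (1/5)·(-1) = -9/5.
Expected payoff of R2: (4/5)·6 + (1/5)·9 = 33/5.
The largest is 33/5, so Player 1's best response is R2.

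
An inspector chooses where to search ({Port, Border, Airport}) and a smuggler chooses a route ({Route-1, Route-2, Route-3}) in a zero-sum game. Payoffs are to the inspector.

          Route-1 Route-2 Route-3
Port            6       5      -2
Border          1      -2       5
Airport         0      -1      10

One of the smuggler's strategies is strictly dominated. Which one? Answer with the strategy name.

Route-1

Route-2 holds the inspector's payoff strictly below Route-1 in every row: 5 < 6, -2 < 1, -1 < 0.
So Route-1 is strictly dominated for the smuggler.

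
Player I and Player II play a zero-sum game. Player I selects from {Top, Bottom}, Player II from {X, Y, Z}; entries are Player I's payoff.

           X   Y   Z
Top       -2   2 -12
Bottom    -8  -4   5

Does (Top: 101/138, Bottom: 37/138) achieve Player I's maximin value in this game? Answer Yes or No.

No

Against X this mix gives (101/138)·(-2) + (37/138)·(-8) = -83/23.
Against Y this mix gives (101/138)·2 + (37/138)·(-4) = 9/23.
Against Z this mix gives (101/138)·(-12) + (37/138)·5 = -1027/138.
Player II will play Z, holding Player I to -1027/138. Shifting weight toward the row that does better against Z would raise this floor (the equalizing mix achieves -106/23 against both Z and X), so the proposed strategy is not optimal.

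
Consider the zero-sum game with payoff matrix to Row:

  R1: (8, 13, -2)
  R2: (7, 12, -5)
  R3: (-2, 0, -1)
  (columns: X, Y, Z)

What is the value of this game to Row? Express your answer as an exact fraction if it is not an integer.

-12/11

Row minima: R1 → -2, R2 → -5, R3 → -2; maximin = -2.
Column maxima: X → 8, Y → 13, Z → -1; minimax = -1.
-2 ≠ -1, so there is no saddle point; optimal play is mixed.
R2 is strictly dominated by R1, so Row never plays it.
Y is strictly dominated by X (it gives Row strictly more in every row), so Column never plays it.
On the remaining 2×2 (R1, R3 vs X, Z):
Let Row play R1 with probability p. Expected payoff against X: 8p + (-2)(1−p) = 10p − 2; against Z: (-2)p + (-1)(1−p) = −p − 1.
Setting these equal: 10p − 2 = −p − 1 ⇒ 11p = 1 ⇒ p = 1/11, and the value is (10)·(1/11) − 2 = -12/11.
For Column: with q = P(X), equating R1's and R3's payoffs gives 10q − 2 = −q − 1 ⇒ q = 1/11.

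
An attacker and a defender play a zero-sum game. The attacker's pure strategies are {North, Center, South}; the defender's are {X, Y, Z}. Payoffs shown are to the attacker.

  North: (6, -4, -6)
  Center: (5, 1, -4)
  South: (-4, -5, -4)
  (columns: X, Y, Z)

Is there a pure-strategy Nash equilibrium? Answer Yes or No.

Row minima: North → -6, Center → -4, South → -5; maximin = -4.
Column maxima: X → 6, Y → 1, Z → -4; minimax = -4.
maximin = minimax = -4, so a saddle point exists.

Yes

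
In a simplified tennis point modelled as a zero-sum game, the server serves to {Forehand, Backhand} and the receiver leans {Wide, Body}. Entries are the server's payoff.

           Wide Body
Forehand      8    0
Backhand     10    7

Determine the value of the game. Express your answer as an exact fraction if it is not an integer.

7

Row minima: Forehand → 0, Backhand → 7; maximin = 7.
Column maxima: Wide → 10, Body → 7; minimax = 7.
Since maximin = minimax = 7, there is a saddle point and the value is 7.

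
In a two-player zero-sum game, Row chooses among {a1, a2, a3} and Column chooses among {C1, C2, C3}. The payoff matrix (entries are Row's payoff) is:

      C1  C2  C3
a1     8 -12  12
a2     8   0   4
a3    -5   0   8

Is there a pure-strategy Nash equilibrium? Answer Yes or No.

Yes

Row minima: a1 → -12, a2 → 0, a3 → -5; maximin = 0.
Column maxima: C1 → 8, C2 → 0, C3 → 12; minimax = 0.
maximin = minimax = 0, so a saddle point exists.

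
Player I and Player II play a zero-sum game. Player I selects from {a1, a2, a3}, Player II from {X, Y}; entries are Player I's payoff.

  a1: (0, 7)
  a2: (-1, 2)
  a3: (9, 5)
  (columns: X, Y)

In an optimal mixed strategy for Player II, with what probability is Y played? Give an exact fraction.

Row minima: a1 → 0, a2 → -1, a3 → 5; maximin = 5.
Column maxima: X → 9, Y → 7; minimax = 7.
5 ≠ 7, so there is no saddle point; optimal play is mixed.
a2 is strictly dominated by a1, so Player I never plays it.
On the remaining 2×2 (a1, a3 vs X, Y):
Let Player I play a1 with probability p. Expected payoff against X: 0p + 9(1−p) = −9p + 9; against Y: 7p + 5(1−p) = 2p + 5.
Setting these equal: −9p + 9 = 2p + 5 ⇒ −11p = -4 ⇒ p = 4/11, and the value is (-9)·(4/11) + 9 = 63/11.
For Player II: with q = P(X), equating a1's and a3's payoffs gives −7q + 7 = 4q + 5 ⇒ q = 2/11.

9/11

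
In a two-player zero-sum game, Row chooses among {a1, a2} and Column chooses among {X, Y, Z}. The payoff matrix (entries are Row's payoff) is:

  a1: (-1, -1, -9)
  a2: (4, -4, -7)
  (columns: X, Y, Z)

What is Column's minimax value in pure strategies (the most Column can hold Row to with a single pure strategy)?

Column maxima: X → 4, Y → -1, Z → -7.
The smallest of these is -7.

-7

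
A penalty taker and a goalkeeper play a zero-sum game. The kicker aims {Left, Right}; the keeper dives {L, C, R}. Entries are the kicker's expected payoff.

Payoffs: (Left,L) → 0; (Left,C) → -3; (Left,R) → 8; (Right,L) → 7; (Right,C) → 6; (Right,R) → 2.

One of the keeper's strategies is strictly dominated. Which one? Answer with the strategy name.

L

C holds the kicker's payoff strictly below L in every row: -3 < 0, 6 < 7.
So L is strictly dominated for the keeper.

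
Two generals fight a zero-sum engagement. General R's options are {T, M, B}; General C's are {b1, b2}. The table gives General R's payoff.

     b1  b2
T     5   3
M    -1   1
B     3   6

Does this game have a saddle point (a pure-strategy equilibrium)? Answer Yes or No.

No

Row minima: T → 3, M → -1, B → 3; maximin = 3.
Column maxima: b1 → 5, b2 → 6; minimax = 5.
3 ≠ 5, so no pure-strategy equilibrium exists.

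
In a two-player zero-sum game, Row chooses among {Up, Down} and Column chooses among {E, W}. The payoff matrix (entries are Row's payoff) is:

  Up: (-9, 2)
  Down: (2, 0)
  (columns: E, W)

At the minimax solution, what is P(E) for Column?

2/13

Row minima: Up → -9, Down → 0; maximin = 0.
Column maxima: E → 2, W → 2; minimax = 2.
0 ≠ 2, so there is no saddle point; optimal play is mixed.
Let Row play Up with probability p. Expected payoff against E: (-9)p + 2(1−p) = −11p + 2; against W: 2p + 0(1−p) = 2p.
Setting these equal: −11p + 2 = 2p ⇒ −13p = -2 ⇒ p = 2/13, and the value is (-11)·(2/13) + 2 = 4/13.
For Column: with q = P(E), equating Up's and Down's payoffs gives −11q + 2 = 2q ⇒ q = 2/13.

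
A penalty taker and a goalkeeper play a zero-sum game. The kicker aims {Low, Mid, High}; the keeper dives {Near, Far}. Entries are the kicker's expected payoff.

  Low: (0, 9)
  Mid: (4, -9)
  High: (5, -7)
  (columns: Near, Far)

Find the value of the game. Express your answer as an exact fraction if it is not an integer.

15/7

Row minima: Low → 0, Mid → -9, High → -7; maximin = 0.
Column maxima: Near → 5, Far → 9; minimax = 5.
0 ≠ 5, so there is no saddle point; optimal play is mixed.
Mid is strictly dominated by High, so the kicker never plays it.
On the remaining 2×2 (Low, High vs Near, Far):
Let the kicker play Low with probability p. Expected payoff against Near: 0p + 5(1−p) = −5p + 5; against Far: 9p + (-7)(1−p) = 16p − 7.
Setting these equal: −5p + 5 = 16p − 7 ⇒ −21p = -12 ⇒ p = 4/7, and the value is (-5)·(4/7) + 5 = 15/7.
For the keeper: with q = P(Near), equating Low's and High's payoffs gives −9q + 9 = 12q − 7 ⇒ q = 16/21.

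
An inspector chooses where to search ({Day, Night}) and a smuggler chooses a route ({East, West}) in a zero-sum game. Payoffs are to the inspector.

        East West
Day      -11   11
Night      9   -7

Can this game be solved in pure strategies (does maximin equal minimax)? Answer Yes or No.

No

Row minima: Day → -11, Night → -7; maximin = -7.
Column maxima: East → 9, West → 11; minimax = 9.
-7 ≠ 9, so no pure-strategy equilibrium exists.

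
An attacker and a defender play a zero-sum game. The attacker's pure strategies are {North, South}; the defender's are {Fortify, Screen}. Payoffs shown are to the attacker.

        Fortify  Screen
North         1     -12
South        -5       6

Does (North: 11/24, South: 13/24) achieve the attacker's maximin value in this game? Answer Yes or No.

Against Fortify this mix gives (11/24)·1 + (13/24)·(-5) = -9/4.
Against Screen this mix gives (11/24)·(-12) + (13/24)·6 = -9/4.
All of the defender's active replies (Fortify, Screen) yield -9/4, and no column does worse for the attacker. The mix makes the defender indifferent and guarantees -9/4, so it is optimal.

Yes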